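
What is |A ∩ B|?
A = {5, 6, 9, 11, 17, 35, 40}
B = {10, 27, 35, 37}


Set A = {5, 6, 9, 11, 17, 35, 40}
Set B = {10, 27, 35, 37}
A ∩ B = {35}
|A ∩ B| = 1

1


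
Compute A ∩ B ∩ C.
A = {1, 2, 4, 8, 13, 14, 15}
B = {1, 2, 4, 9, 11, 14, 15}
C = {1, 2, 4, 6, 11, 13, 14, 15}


Set A = {1, 2, 4, 8, 13, 14, 15}
Set B = {1, 2, 4, 9, 11, 14, 15}
Set C = {1, 2, 4, 6, 11, 13, 14, 15}
First, A ∩ B = {1, 2, 4, 14, 15}
Then, (A ∩ B) ∩ C = {1, 2, 4, 14, 15}

{1, 2, 4, 14, 15}


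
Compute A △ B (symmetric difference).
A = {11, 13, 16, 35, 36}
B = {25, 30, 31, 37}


Set A = {11, 13, 16, 35, 36}
Set B = {25, 30, 31, 37}
A △ B = (A \ B) ∪ (B \ A)
Elements in A but not B: {11, 13, 16, 35, 36}
Elements in B but not A: {25, 30, 31, 37}
A △ B = {11, 13, 16, 25, 30, 31, 35, 36, 37}

{11, 13, 16, 25, 30, 31, 35, 36, 37}


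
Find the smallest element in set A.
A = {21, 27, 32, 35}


Set A = {21, 27, 32, 35}
Elements in ascending order: 21, 27, 32, 35
The smallest element is 21.

21


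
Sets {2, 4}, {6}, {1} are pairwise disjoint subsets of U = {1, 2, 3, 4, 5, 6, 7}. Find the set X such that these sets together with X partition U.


U = {1, 2, 3, 4, 5, 6, 7}
Shown blocks: {2, 4}, {6}, {1}
A partition's blocks are pairwise disjoint and cover U, so the missing block = U \ (union of shown blocks).
Union of shown blocks: {1, 2, 4, 6}
Missing block = U \ (union) = {3, 5, 7}

{3, 5, 7}


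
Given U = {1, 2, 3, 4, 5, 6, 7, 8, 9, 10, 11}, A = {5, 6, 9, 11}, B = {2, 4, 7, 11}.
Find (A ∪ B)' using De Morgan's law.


U = {1, 2, 3, 4, 5, 6, 7, 8, 9, 10, 11}
A = {5, 6, 9, 11}, B = {2, 4, 7, 11}
A ∪ B = {2, 4, 5, 6, 7, 9, 11}
(A ∪ B)' = U \ (A ∪ B) = {1, 3, 8, 10}
Verification via A' ∩ B': A' = {1, 2, 3, 4, 7, 8, 10}, B' = {1, 3, 5, 6, 8, 9, 10}
A' ∩ B' = {1, 3, 8, 10} ✓

{1, 3, 8, 10}


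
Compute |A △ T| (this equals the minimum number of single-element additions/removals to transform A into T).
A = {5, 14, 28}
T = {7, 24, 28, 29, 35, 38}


Set A = {5, 14, 28}
Set T = {7, 24, 28, 29, 35, 38}
Elements to remove from A (in A, not in T): {5, 14} → 2 removals
Elements to add to A (in T, not in A): {7, 24, 29, 35, 38} → 5 additions
Total edits = 2 + 5 = 7

7


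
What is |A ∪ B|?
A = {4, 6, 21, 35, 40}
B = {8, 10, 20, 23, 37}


Set A = {4, 6, 21, 35, 40}, |A| = 5
Set B = {8, 10, 20, 23, 37}, |B| = 5
A ∩ B = {}, |A ∩ B| = 0
|A ∪ B| = |A| + |B| - |A ∩ B| = 5 + 5 - 0 = 10

10


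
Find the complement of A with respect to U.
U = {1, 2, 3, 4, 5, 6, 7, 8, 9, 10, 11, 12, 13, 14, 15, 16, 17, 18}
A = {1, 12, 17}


Universal set U = {1, 2, 3, 4, 5, 6, 7, 8, 9, 10, 11, 12, 13, 14, 15, 16, 17, 18}
Set A = {1, 12, 17}
A' = U \ A = elements in U but not in A
Checking each element of U:
1 (in A, exclude), 2 (not in A, include), 3 (not in A, include), 4 (not in A, include), 5 (not in A, include), 6 (not in A, include), 7 (not in A, include), 8 (not in A, include), 9 (not in A, include), 10 (not in A, include), 11 (not in A, include), 12 (in A, exclude), 13 (not in A, include), 14 (not in A, include), 15 (not in A, include), 16 (not in A, include), 17 (in A, exclude), 18 (not in A, include)
A' = {2, 3, 4, 5, 6, 7, 8, 9, 10, 11, 13, 14, 15, 16, 18}

{2, 3, 4, 5, 6, 7, 8, 9, 10, 11, 13, 14, 15, 16, 18}


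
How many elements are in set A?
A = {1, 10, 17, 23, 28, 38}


Set A = {1, 10, 17, 23, 28, 38}
Listing elements: 1, 10, 17, 23, 28, 38
Counting: 6 elements
|A| = 6

6


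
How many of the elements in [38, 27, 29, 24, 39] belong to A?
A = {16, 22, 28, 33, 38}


Set A = {16, 22, 28, 33, 38}
Candidates: [38, 27, 29, 24, 39]
Check each candidate:
38 ∈ A, 27 ∉ A, 29 ∉ A, 24 ∉ A, 39 ∉ A
Count of candidates in A: 1

1


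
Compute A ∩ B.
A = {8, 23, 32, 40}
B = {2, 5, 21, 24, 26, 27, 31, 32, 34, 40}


Set A = {8, 23, 32, 40}
Set B = {2, 5, 21, 24, 26, 27, 31, 32, 34, 40}
A ∩ B includes only elements in both sets.
Check each element of A against B:
8 ✗, 23 ✗, 32 ✓, 40 ✓
A ∩ B = {32, 40}

{32, 40}


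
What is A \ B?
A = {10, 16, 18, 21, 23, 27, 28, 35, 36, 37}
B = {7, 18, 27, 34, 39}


Set A = {10, 16, 18, 21, 23, 27, 28, 35, 36, 37}
Set B = {7, 18, 27, 34, 39}
A \ B includes elements in A that are not in B.
Check each element of A:
10 (not in B, keep), 16 (not in B, keep), 18 (in B, remove), 21 (not in B, keep), 23 (not in B, keep), 27 (in B, remove), 28 (not in B, keep), 35 (not in B, keep), 36 (not in B, keep), 37 (not in B, keep)
A \ B = {10, 16, 21, 23, 28, 35, 36, 37}

{10, 16, 21, 23, 28, 35, 36, 37}


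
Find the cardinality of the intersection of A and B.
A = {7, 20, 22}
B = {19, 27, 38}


Set A = {7, 20, 22}
Set B = {19, 27, 38}
A ∩ B = {}
|A ∩ B| = 0

0


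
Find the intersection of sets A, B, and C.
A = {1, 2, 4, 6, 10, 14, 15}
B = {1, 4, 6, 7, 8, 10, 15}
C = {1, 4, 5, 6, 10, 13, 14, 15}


Set A = {1, 2, 4, 6, 10, 14, 15}
Set B = {1, 4, 6, 7, 8, 10, 15}
Set C = {1, 4, 5, 6, 10, 13, 14, 15}
First, A ∩ B = {1, 4, 6, 10, 15}
Then, (A ∩ B) ∩ C = {1, 4, 6, 10, 15}

{1, 4, 6, 10, 15}


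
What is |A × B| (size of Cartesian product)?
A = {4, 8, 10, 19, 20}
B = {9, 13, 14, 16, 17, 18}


Set A = {4, 8, 10, 19, 20} has 5 elements.
Set B = {9, 13, 14, 16, 17, 18} has 6 elements.
|A × B| = |A| × |B| = 5 × 6 = 30

30


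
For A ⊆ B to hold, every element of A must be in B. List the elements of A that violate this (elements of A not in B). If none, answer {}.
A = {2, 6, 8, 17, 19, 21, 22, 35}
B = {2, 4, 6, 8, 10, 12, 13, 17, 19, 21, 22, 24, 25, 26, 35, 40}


Set A = {2, 6, 8, 17, 19, 21, 22, 35}
Set B = {2, 4, 6, 8, 10, 12, 13, 17, 19, 21, 22, 24, 25, 26, 35, 40}
Check each element of A against B:
2 ∈ B, 6 ∈ B, 8 ∈ B, 17 ∈ B, 19 ∈ B, 21 ∈ B, 22 ∈ B, 35 ∈ B
Elements of A not in B: {}

{}


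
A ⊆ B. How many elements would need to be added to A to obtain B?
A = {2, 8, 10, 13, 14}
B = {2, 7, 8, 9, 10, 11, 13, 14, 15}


Set A = {2, 8, 10, 13, 14}, |A| = 5
Set B = {2, 7, 8, 9, 10, 11, 13, 14, 15}, |B| = 9
Since A ⊆ B: B \ A = {7, 9, 11, 15}
|B| - |A| = 9 - 5 = 4

4


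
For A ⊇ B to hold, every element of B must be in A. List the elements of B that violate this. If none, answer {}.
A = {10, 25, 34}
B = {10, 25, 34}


Set A = {10, 25, 34}
Set B = {10, 25, 34}
Check each element of B against A:
10 ∈ A, 25 ∈ A, 34 ∈ A
Elements of B not in A: {}

{}


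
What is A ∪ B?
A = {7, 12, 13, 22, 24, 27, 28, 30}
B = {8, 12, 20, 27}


Set A = {7, 12, 13, 22, 24, 27, 28, 30}
Set B = {8, 12, 20, 27}
A ∪ B includes all elements in either set.
Elements from A: {7, 12, 13, 22, 24, 27, 28, 30}
Elements from B not already included: {8, 20}
A ∪ B = {7, 8, 12, 13, 20, 22, 24, 27, 28, 30}

{7, 8, 12, 13, 20, 22, 24, 27, 28, 30}


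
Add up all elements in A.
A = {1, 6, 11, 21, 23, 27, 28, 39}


Set A = {1, 6, 11, 21, 23, 27, 28, 39}
Sum = 1 + 6 + 11 + 21 + 23 + 27 + 28 + 39 = 156

156


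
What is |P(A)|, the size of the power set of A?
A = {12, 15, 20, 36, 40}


Set A = {12, 15, 20, 36, 40}
|A| = 5
The power set P(A) contains all subsets of A.
|P(A)| = 2^|A| = 2^5 = 32

32


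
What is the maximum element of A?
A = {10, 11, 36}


Set A = {10, 11, 36}
Elements in ascending order: 10, 11, 36
The largest element is 36.

36


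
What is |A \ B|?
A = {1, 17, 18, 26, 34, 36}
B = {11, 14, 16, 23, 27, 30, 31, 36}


Set A = {1, 17, 18, 26, 34, 36}
Set B = {11, 14, 16, 23, 27, 30, 31, 36}
A \ B = {1, 17, 18, 26, 34}
|A \ B| = 5

5


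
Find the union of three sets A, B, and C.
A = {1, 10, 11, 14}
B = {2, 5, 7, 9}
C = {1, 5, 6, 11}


Set A = {1, 10, 11, 14}
Set B = {2, 5, 7, 9}
Set C = {1, 5, 6, 11}
First, A ∪ B = {1, 2, 5, 7, 9, 10, 11, 14}
Then, (A ∪ B) ∪ C = {1, 2, 5, 6, 7, 9, 10, 11, 14}

{1, 2, 5, 6, 7, 9, 10, 11, 14}


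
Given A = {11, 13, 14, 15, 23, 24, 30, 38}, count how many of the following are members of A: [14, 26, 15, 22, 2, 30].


Set A = {11, 13, 14, 15, 23, 24, 30, 38}
Candidates: [14, 26, 15, 22, 2, 30]
Check each candidate:
14 ∈ A, 26 ∉ A, 15 ∈ A, 22 ∉ A, 2 ∉ A, 30 ∈ A
Count of candidates in A: 3

3


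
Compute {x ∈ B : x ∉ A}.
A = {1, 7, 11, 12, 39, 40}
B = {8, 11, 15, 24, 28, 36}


Set A = {1, 7, 11, 12, 39, 40}
Set B = {8, 11, 15, 24, 28, 36}
Check each element of B against A:
8 ∉ A (include), 11 ∈ A, 15 ∉ A (include), 24 ∉ A (include), 28 ∉ A (include), 36 ∉ A (include)
Elements of B not in A: {8, 15, 24, 28, 36}

{8, 15, 24, 28, 36}


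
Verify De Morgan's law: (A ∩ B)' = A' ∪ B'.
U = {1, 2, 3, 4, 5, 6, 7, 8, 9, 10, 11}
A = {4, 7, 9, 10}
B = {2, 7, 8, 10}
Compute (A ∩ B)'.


U = {1, 2, 3, 4, 5, 6, 7, 8, 9, 10, 11}
A = {4, 7, 9, 10}, B = {2, 7, 8, 10}
A ∩ B = {7, 10}
(A ∩ B)' = U \ (A ∩ B) = {1, 2, 3, 4, 5, 6, 8, 9, 11}
Verification via A' ∪ B': A' = {1, 2, 3, 5, 6, 8, 11}, B' = {1, 3, 4, 5, 6, 9, 11}
A' ∪ B' = {1, 2, 3, 4, 5, 6, 8, 9, 11} ✓

{1, 2, 3, 4, 5, 6, 8, 9, 11}


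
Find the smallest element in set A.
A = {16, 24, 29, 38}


Set A = {16, 24, 29, 38}
Elements in ascending order: 16, 24, 29, 38
The smallest element is 16.

16


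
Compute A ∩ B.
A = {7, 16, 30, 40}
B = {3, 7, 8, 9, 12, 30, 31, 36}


Set A = {7, 16, 30, 40}
Set B = {3, 7, 8, 9, 12, 30, 31, 36}
A ∩ B includes only elements in both sets.
Check each element of A against B:
7 ✓, 16 ✗, 30 ✓, 40 ✗
A ∩ B = {7, 30}

{7, 30}


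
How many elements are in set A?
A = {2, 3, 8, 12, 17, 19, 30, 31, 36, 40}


Set A = {2, 3, 8, 12, 17, 19, 30, 31, 36, 40}
Listing elements: 2, 3, 8, 12, 17, 19, 30, 31, 36, 40
Counting: 10 elements
|A| = 10

10


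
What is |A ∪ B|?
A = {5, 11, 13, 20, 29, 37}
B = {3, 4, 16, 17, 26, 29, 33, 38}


Set A = {5, 11, 13, 20, 29, 37}, |A| = 6
Set B = {3, 4, 16, 17, 26, 29, 33, 38}, |B| = 8
A ∩ B = {29}, |A ∩ B| = 1
|A ∪ B| = |A| + |B| - |A ∩ B| = 6 + 8 - 1 = 13

13


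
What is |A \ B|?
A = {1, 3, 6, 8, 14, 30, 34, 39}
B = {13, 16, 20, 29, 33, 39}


Set A = {1, 3, 6, 8, 14, 30, 34, 39}
Set B = {13, 16, 20, 29, 33, 39}
A \ B = {1, 3, 6, 8, 14, 30, 34}
|A \ B| = 7

7


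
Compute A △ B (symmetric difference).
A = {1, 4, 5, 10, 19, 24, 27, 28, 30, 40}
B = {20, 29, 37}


Set A = {1, 4, 5, 10, 19, 24, 27, 28, 30, 40}
Set B = {20, 29, 37}
A △ B = (A \ B) ∪ (B \ A)
Elements in A but not B: {1, 4, 5, 10, 19, 24, 27, 28, 30, 40}
Elements in B but not A: {20, 29, 37}
A △ B = {1, 4, 5, 10, 19, 20, 24, 27, 28, 29, 30, 37, 40}

{1, 4, 5, 10, 19, 20, 24, 27, 28, 29, 30, 37, 40}


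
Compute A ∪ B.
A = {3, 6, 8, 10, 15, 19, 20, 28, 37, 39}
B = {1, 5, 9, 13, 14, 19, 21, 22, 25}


Set A = {3, 6, 8, 10, 15, 19, 20, 28, 37, 39}
Set B = {1, 5, 9, 13, 14, 19, 21, 22, 25}
A ∪ B includes all elements in either set.
Elements from A: {3, 6, 8, 10, 15, 19, 20, 28, 37, 39}
Elements from B not already included: {1, 5, 9, 13, 14, 21, 22, 25}
A ∪ B = {1, 3, 5, 6, 8, 9, 10, 13, 14, 15, 19, 20, 21, 22, 25, 28, 37, 39}

{1, 3, 5, 6, 8, 9, 10, 13, 14, 15, 19, 20, 21, 22, 25, 28, 37, 39}


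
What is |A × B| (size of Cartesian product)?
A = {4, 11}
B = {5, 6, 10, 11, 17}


Set A = {4, 11} has 2 elements.
Set B = {5, 6, 10, 11, 17} has 5 elements.
|A × B| = |A| × |B| = 2 × 5 = 10

10


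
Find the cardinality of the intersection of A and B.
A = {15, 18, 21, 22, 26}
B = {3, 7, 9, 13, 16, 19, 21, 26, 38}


Set A = {15, 18, 21, 22, 26}
Set B = {3, 7, 9, 13, 16, 19, 21, 26, 38}
A ∩ B = {21, 26}
|A ∩ B| = 2

2


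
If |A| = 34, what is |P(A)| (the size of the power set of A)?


The set has 34 elements.
The power set contains all possible subsets.
|P(A)| = 2^|A| = 2^34 = 17179869184

17179869184


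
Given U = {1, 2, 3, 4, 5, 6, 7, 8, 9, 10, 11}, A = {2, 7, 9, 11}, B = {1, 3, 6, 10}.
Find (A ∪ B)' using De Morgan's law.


U = {1, 2, 3, 4, 5, 6, 7, 8, 9, 10, 11}
A = {2, 7, 9, 11}, B = {1, 3, 6, 10}
A ∪ B = {1, 2, 3, 6, 7, 9, 10, 11}
(A ∪ B)' = U \ (A ∪ B) = {4, 5, 8}
Verification via A' ∩ B': A' = {1, 3, 4, 5, 6, 8, 10}, B' = {2, 4, 5, 7, 8, 9, 11}
A' ∩ B' = {4, 5, 8} ✓

{4, 5, 8}


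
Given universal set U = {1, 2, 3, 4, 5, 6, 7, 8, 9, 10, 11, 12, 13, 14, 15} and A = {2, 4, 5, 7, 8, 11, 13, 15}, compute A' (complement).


Universal set U = {1, 2, 3, 4, 5, 6, 7, 8, 9, 10, 11, 12, 13, 14, 15}
Set A = {2, 4, 5, 7, 8, 11, 13, 15}
A' = U \ A = elements in U but not in A
Checking each element of U:
1 (not in A, include), 2 (in A, exclude), 3 (not in A, include), 4 (in A, exclude), 5 (in A, exclude), 6 (not in A, include), 7 (in A, exclude), 8 (in A, exclude), 9 (not in A, include), 10 (not in A, include), 11 (in A, exclude), 12 (not in A, include), 13 (in A, exclude), 14 (not in A, include), 15 (in A, exclude)
A' = {1, 3, 6, 9, 10, 12, 14}

{1, 3, 6, 9, 10, 12, 14}


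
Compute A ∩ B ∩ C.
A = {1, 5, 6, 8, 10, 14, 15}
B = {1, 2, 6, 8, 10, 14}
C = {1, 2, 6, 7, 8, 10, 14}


Set A = {1, 5, 6, 8, 10, 14, 15}
Set B = {1, 2, 6, 8, 10, 14}
Set C = {1, 2, 6, 7, 8, 10, 14}
First, A ∩ B = {1, 6, 8, 10, 14}
Then, (A ∩ B) ∩ C = {1, 6, 8, 10, 14}

{1, 6, 8, 10, 14}


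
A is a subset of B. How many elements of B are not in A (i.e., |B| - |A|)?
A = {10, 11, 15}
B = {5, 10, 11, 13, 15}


Set A = {10, 11, 15}, |A| = 3
Set B = {5, 10, 11, 13, 15}, |B| = 5
Since A ⊆ B: B \ A = {5, 13}
|B| - |A| = 5 - 3 = 2

2


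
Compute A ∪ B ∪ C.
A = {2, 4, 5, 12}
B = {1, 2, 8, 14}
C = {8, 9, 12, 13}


Set A = {2, 4, 5, 12}
Set B = {1, 2, 8, 14}
Set C = {8, 9, 12, 13}
First, A ∪ B = {1, 2, 4, 5, 8, 12, 14}
Then, (A ∪ B) ∪ C = {1, 2, 4, 5, 8, 9, 12, 13, 14}

{1, 2, 4, 5, 8, 9, 12, 13, 14}


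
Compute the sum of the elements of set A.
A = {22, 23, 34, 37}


Set A = {22, 23, 34, 37}
Sum = 22 + 23 + 34 + 37 = 116

116


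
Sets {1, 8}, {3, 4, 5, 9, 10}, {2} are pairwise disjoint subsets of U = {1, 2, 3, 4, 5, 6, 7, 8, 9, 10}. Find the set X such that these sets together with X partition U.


U = {1, 2, 3, 4, 5, 6, 7, 8, 9, 10}
Shown blocks: {1, 8}, {3, 4, 5, 9, 10}, {2}
A partition's blocks are pairwise disjoint and cover U, so the missing block = U \ (union of shown blocks).
Union of shown blocks: {1, 2, 3, 4, 5, 8, 9, 10}
Missing block = U \ (union) = {6, 7}

{6, 7}


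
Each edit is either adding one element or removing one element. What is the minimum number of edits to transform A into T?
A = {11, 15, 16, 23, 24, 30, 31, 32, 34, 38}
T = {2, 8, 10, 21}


Set A = {11, 15, 16, 23, 24, 30, 31, 32, 34, 38}
Set T = {2, 8, 10, 21}
Elements to remove from A (in A, not in T): {11, 15, 16, 23, 24, 30, 31, 32, 34, 38} → 10 removals
Elements to add to A (in T, not in A): {2, 8, 10, 21} → 4 additions
Total edits = 10 + 4 = 14

14


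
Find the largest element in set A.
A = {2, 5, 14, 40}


Set A = {2, 5, 14, 40}
Elements in ascending order: 2, 5, 14, 40
The largest element is 40.

40


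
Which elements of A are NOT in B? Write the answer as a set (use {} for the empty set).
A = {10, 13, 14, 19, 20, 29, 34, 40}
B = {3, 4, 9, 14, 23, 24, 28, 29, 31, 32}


Set A = {10, 13, 14, 19, 20, 29, 34, 40}
Set B = {3, 4, 9, 14, 23, 24, 28, 29, 31, 32}
Check each element of A against B:
10 ∉ B (include), 13 ∉ B (include), 14 ∈ B, 19 ∉ B (include), 20 ∉ B (include), 29 ∈ B, 34 ∉ B (include), 40 ∉ B (include)
Elements of A not in B: {10, 13, 19, 20, 34, 40}

{10, 13, 19, 20, 34, 40}


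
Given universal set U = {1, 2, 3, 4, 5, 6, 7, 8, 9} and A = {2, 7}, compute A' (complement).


Universal set U = {1, 2, 3, 4, 5, 6, 7, 8, 9}
Set A = {2, 7}
A' = U \ A = elements in U but not in A
Checking each element of U:
1 (not in A, include), 2 (in A, exclude), 3 (not in A, include), 4 (not in A, include), 5 (not in A, include), 6 (not in A, include), 7 (in A, exclude), 8 (not in A, include), 9 (not in A, include)
A' = {1, 3, 4, 5, 6, 8, 9}

{1, 3, 4, 5, 6, 8, 9}


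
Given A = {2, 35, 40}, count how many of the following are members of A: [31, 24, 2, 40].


Set A = {2, 35, 40}
Candidates: [31, 24, 2, 40]
Check each candidate:
31 ∉ A, 24 ∉ A, 2 ∈ A, 40 ∈ A
Count of candidates in A: 2

2


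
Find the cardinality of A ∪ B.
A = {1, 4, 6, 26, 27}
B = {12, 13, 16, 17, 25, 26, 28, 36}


Set A = {1, 4, 6, 26, 27}, |A| = 5
Set B = {12, 13, 16, 17, 25, 26, 28, 36}, |B| = 8
A ∩ B = {26}, |A ∩ B| = 1
|A ∪ B| = |A| + |B| - |A ∩ B| = 5 + 8 - 1 = 12

12


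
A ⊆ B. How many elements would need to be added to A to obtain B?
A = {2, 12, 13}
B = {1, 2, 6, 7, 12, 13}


Set A = {2, 12, 13}, |A| = 3
Set B = {1, 2, 6, 7, 12, 13}, |B| = 6
Since A ⊆ B: B \ A = {1, 6, 7}
|B| - |A| = 6 - 3 = 3

3


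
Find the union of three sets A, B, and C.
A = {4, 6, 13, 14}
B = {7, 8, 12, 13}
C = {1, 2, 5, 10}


Set A = {4, 6, 13, 14}
Set B = {7, 8, 12, 13}
Set C = {1, 2, 5, 10}
First, A ∪ B = {4, 6, 7, 8, 12, 13, 14}
Then, (A ∪ B) ∪ C = {1, 2, 4, 5, 6, 7, 8, 10, 12, 13, 14}

{1, 2, 4, 5, 6, 7, 8, 10, 12, 13, 14}


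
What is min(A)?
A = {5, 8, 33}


Set A = {5, 8, 33}
Elements in ascending order: 5, 8, 33
The smallest element is 5.

5


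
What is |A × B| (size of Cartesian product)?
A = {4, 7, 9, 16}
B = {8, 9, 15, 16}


Set A = {4, 7, 9, 16} has 4 elements.
Set B = {8, 9, 15, 16} has 4 elements.
|A × B| = |A| × |B| = 4 × 4 = 16

16


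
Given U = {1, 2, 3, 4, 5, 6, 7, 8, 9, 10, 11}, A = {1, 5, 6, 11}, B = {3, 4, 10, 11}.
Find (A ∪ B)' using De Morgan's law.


U = {1, 2, 3, 4, 5, 6, 7, 8, 9, 10, 11}
A = {1, 5, 6, 11}, B = {3, 4, 10, 11}
A ∪ B = {1, 3, 4, 5, 6, 10, 11}
(A ∪ B)' = U \ (A ∪ B) = {2, 7, 8, 9}
Verification via A' ∩ B': A' = {2, 3, 4, 7, 8, 9, 10}, B' = {1, 2, 5, 6, 7, 8, 9}
A' ∩ B' = {2, 7, 8, 9} ✓

{2, 7, 8, 9}


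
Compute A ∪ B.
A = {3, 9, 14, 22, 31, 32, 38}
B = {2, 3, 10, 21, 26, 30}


Set A = {3, 9, 14, 22, 31, 32, 38}
Set B = {2, 3, 10, 21, 26, 30}
A ∪ B includes all elements in either set.
Elements from A: {3, 9, 14, 22, 31, 32, 38}
Elements from B not already included: {2, 10, 21, 26, 30}
A ∪ B = {2, 3, 9, 10, 14, 21, 22, 26, 30, 31, 32, 38}

{2, 3, 9, 10, 14, 21, 22, 26, 30, 31, 32, 38}


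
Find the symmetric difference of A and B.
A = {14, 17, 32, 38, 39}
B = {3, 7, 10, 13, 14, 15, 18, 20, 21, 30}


Set A = {14, 17, 32, 38, 39}
Set B = {3, 7, 10, 13, 14, 15, 18, 20, 21, 30}
A △ B = (A \ B) ∪ (B \ A)
Elements in A but not B: {17, 32, 38, 39}
Elements in B but not A: {3, 7, 10, 13, 15, 18, 20, 21, 30}
A △ B = {3, 7, 10, 13, 15, 17, 18, 20, 21, 30, 32, 38, 39}

{3, 7, 10, 13, 15, 17, 18, 20, 21, 30, 32, 38, 39}


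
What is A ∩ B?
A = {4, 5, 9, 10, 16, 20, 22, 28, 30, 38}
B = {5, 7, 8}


Set A = {4, 5, 9, 10, 16, 20, 22, 28, 30, 38}
Set B = {5, 7, 8}
A ∩ B includes only elements in both sets.
Check each element of A against B:
4 ✗, 5 ✓, 9 ✗, 10 ✗, 16 ✗, 20 ✗, 22 ✗, 28 ✗, 30 ✗, 38 ✗
A ∩ B = {5}

{5}


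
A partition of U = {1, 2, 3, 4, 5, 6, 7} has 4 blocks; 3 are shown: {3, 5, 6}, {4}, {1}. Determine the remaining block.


U = {1, 2, 3, 4, 5, 6, 7}
Shown blocks: {3, 5, 6}, {4}, {1}
A partition's blocks are pairwise disjoint and cover U, so the missing block = U \ (union of shown blocks).
Union of shown blocks: {1, 3, 4, 5, 6}
Missing block = U \ (union) = {2, 7}

{2, 7}


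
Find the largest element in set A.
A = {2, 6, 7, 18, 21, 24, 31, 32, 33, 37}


Set A = {2, 6, 7, 18, 21, 24, 31, 32, 33, 37}
Elements in ascending order: 2, 6, 7, 18, 21, 24, 31, 32, 33, 37
The largest element is 37.

37


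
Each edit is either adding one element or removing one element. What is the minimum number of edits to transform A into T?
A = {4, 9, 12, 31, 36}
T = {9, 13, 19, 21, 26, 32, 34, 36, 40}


Set A = {4, 9, 12, 31, 36}
Set T = {9, 13, 19, 21, 26, 32, 34, 36, 40}
Elements to remove from A (in A, not in T): {4, 12, 31} → 3 removals
Elements to add to A (in T, not in A): {13, 19, 21, 26, 32, 34, 40} → 7 additions
Total edits = 3 + 7 = 10

10


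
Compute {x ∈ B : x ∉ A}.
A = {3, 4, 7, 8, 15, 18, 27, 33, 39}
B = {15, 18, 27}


Set A = {3, 4, 7, 8, 15, 18, 27, 33, 39}
Set B = {15, 18, 27}
Check each element of B against A:
15 ∈ A, 18 ∈ A, 27 ∈ A
Elements of B not in A: {}

{}


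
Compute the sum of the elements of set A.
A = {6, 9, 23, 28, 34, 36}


Set A = {6, 9, 23, 28, 34, 36}
Sum = 6 + 9 + 23 + 28 + 34 + 36 = 136

136


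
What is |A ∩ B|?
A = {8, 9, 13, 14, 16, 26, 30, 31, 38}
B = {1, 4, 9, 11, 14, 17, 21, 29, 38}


Set A = {8, 9, 13, 14, 16, 26, 30, 31, 38}
Set B = {1, 4, 9, 11, 14, 17, 21, 29, 38}
A ∩ B = {9, 14, 38}
|A ∩ B| = 3

3


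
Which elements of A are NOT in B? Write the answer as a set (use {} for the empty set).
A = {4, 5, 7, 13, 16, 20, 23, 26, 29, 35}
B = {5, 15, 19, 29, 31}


Set A = {4, 5, 7, 13, 16, 20, 23, 26, 29, 35}
Set B = {5, 15, 19, 29, 31}
Check each element of A against B:
4 ∉ B (include), 5 ∈ B, 7 ∉ B (include), 13 ∉ B (include), 16 ∉ B (include), 20 ∉ B (include), 23 ∉ B (include), 26 ∉ B (include), 29 ∈ B, 35 ∉ B (include)
Elements of A not in B: {4, 7, 13, 16, 20, 23, 26, 35}

{4, 7, 13, 16, 20, 23, 26, 35}


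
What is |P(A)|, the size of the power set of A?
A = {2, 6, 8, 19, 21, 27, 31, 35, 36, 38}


Set A = {2, 6, 8, 19, 21, 27, 31, 35, 36, 38}
|A| = 10
The power set P(A) contains all subsets of A.
|P(A)| = 2^|A| = 2^10 = 1024

1024


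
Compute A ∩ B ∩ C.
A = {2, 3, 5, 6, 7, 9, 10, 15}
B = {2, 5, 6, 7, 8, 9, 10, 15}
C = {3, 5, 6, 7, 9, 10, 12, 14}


Set A = {2, 3, 5, 6, 7, 9, 10, 15}
Set B = {2, 5, 6, 7, 8, 9, 10, 15}
Set C = {3, 5, 6, 7, 9, 10, 12, 14}
First, A ∩ B = {2, 5, 6, 7, 9, 10, 15}
Then, (A ∩ B) ∩ C = {5, 6, 7, 9, 10}

{5, 6, 7, 9, 10}


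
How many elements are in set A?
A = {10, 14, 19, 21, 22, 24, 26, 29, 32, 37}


Set A = {10, 14, 19, 21, 22, 24, 26, 29, 32, 37}
Listing elements: 10, 14, 19, 21, 22, 24, 26, 29, 32, 37
Counting: 10 elements
|A| = 10

10


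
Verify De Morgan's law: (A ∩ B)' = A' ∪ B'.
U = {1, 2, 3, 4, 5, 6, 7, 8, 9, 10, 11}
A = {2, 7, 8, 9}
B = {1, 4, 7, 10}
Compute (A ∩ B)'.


U = {1, 2, 3, 4, 5, 6, 7, 8, 9, 10, 11}
A = {2, 7, 8, 9}, B = {1, 4, 7, 10}
A ∩ B = {7}
(A ∩ B)' = U \ (A ∩ B) = {1, 2, 3, 4, 5, 6, 8, 9, 10, 11}
Verification via A' ∪ B': A' = {1, 3, 4, 5, 6, 10, 11}, B' = {2, 3, 5, 6, 8, 9, 11}
A' ∪ B' = {1, 2, 3, 4, 5, 6, 8, 9, 10, 11} ✓

{1, 2, 3, 4, 5, 6, 8, 9, 10, 11}


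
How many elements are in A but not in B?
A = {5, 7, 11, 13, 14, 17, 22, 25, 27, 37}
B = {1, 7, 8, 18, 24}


Set A = {5, 7, 11, 13, 14, 17, 22, 25, 27, 37}
Set B = {1, 7, 8, 18, 24}
A \ B = {5, 11, 13, 14, 17, 22, 25, 27, 37}
|A \ B| = 9

9


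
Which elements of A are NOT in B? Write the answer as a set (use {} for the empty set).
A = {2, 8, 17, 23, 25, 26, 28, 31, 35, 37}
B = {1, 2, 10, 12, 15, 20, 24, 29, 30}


Set A = {2, 8, 17, 23, 25, 26, 28, 31, 35, 37}
Set B = {1, 2, 10, 12, 15, 20, 24, 29, 30}
Check each element of A against B:
2 ∈ B, 8 ∉ B (include), 17 ∉ B (include), 23 ∉ B (include), 25 ∉ B (include), 26 ∉ B (include), 28 ∉ B (include), 31 ∉ B (include), 35 ∉ B (include), 37 ∉ B (include)
Elements of A not in B: {8, 17, 23, 25, 26, 28, 31, 35, 37}

{8, 17, 23, 25, 26, 28, 31, 35, 37}


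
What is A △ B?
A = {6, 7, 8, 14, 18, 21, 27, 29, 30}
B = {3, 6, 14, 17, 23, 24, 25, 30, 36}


Set A = {6, 7, 8, 14, 18, 21, 27, 29, 30}
Set B = {3, 6, 14, 17, 23, 24, 25, 30, 36}
A △ B = (A \ B) ∪ (B \ A)
Elements in A but not B: {7, 8, 18, 21, 27, 29}
Elements in B but not A: {3, 17, 23, 24, 25, 36}
A △ B = {3, 7, 8, 17, 18, 21, 23, 24, 25, 27, 29, 36}

{3, 7, 8, 17, 18, 21, 23, 24, 25, 27, 29, 36}


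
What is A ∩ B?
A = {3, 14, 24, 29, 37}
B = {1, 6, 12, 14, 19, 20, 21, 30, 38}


Set A = {3, 14, 24, 29, 37}
Set B = {1, 6, 12, 14, 19, 20, 21, 30, 38}
A ∩ B includes only elements in both sets.
Check each element of A against B:
3 ✗, 14 ✓, 24 ✗, 29 ✗, 37 ✗
A ∩ B = {14}

{14}


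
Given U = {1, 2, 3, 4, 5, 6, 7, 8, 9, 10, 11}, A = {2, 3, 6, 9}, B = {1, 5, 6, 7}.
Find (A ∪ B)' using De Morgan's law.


U = {1, 2, 3, 4, 5, 6, 7, 8, 9, 10, 11}
A = {2, 3, 6, 9}, B = {1, 5, 6, 7}
A ∪ B = {1, 2, 3, 5, 6, 7, 9}
(A ∪ B)' = U \ (A ∪ B) = {4, 8, 10, 11}
Verification via A' ∩ B': A' = {1, 4, 5, 7, 8, 10, 11}, B' = {2, 3, 4, 8, 9, 10, 11}
A' ∩ B' = {4, 8, 10, 11} ✓

{4, 8, 10, 11}


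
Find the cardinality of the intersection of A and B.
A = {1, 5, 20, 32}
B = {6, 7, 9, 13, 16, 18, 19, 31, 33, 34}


Set A = {1, 5, 20, 32}
Set B = {6, 7, 9, 13, 16, 18, 19, 31, 33, 34}
A ∩ B = {}
|A ∩ B| = 0

0


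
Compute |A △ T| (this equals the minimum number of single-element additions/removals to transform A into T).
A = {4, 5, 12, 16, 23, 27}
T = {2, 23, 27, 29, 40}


Set A = {4, 5, 12, 16, 23, 27}
Set T = {2, 23, 27, 29, 40}
Elements to remove from A (in A, not in T): {4, 5, 12, 16} → 4 removals
Elements to add to A (in T, not in A): {2, 29, 40} → 3 additions
Total edits = 4 + 3 = 7

7


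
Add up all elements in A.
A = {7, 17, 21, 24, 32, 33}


Set A = {7, 17, 21, 24, 32, 33}
Sum = 7 + 17 + 21 + 24 + 32 + 33 = 134

134


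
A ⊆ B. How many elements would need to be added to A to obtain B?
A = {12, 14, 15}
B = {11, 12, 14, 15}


Set A = {12, 14, 15}, |A| = 3
Set B = {11, 12, 14, 15}, |B| = 4
Since A ⊆ B: B \ A = {11}
|B| - |A| = 4 - 3 = 1

1


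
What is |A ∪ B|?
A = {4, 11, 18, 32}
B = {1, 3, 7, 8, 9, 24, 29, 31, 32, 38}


Set A = {4, 11, 18, 32}, |A| = 4
Set B = {1, 3, 7, 8, 9, 24, 29, 31, 32, 38}, |B| = 10
A ∩ B = {32}, |A ∩ B| = 1
|A ∪ B| = |A| + |B| - |A ∩ B| = 4 + 10 - 1 = 13

13


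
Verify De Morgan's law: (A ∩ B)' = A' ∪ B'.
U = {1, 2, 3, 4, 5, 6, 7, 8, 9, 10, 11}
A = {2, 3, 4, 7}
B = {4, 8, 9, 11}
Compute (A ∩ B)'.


U = {1, 2, 3, 4, 5, 6, 7, 8, 9, 10, 11}
A = {2, 3, 4, 7}, B = {4, 8, 9, 11}
A ∩ B = {4}
(A ∩ B)' = U \ (A ∩ B) = {1, 2, 3, 5, 6, 7, 8, 9, 10, 11}
Verification via A' ∪ B': A' = {1, 5, 6, 8, 9, 10, 11}, B' = {1, 2, 3, 5, 6, 7, 10}
A' ∪ B' = {1, 2, 3, 5, 6, 7, 8, 9, 10, 11} ✓

{1, 2, 3, 5, 6, 7, 8, 9, 10, 11}


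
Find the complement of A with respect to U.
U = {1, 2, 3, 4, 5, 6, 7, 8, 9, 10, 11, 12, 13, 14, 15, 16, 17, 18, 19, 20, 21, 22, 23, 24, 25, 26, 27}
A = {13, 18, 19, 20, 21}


Universal set U = {1, 2, 3, 4, 5, 6, 7, 8, 9, 10, 11, 12, 13, 14, 15, 16, 17, 18, 19, 20, 21, 22, 23, 24, 25, 26, 27}
Set A = {13, 18, 19, 20, 21}
A' = U \ A = elements in U but not in A
Checking each element of U:
1 (not in A, include), 2 (not in A, include), 3 (not in A, include), 4 (not in A, include), 5 (not in A, include), 6 (not in A, include), 7 (not in A, include), 8 (not in A, include), 9 (not in A, include), 10 (not in A, include), 11 (not in A, include), 12 (not in A, include), 13 (in A, exclude), 14 (not in A, include), 15 (not in A, include), 16 (not in A, include), 17 (not in A, include), 18 (in A, exclude), 19 (in A, exclude), 20 (in A, exclude), 21 (in A, exclude), 22 (not in A, include), 23 (not in A, include), 24 (not in A, include), 25 (not in A, include), 26 (not in A, include), 27 (not in A, include)
A' = {1, 2, 3, 4, 5, 6, 7, 8, 9, 10, 11, 12, 14, 15, 16, 17, 22, 23, 24, 25, 26, 27}

{1, 2, 3, 4, 5, 6, 7, 8, 9, 10, 11, 12, 14, 15, 16, 17, 22, 23, 24, 25, 26, 27}


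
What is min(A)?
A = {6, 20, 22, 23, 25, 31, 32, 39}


Set A = {6, 20, 22, 23, 25, 31, 32, 39}
Elements in ascending order: 6, 20, 22, 23, 25, 31, 32, 39
The smallest element is 6.

6


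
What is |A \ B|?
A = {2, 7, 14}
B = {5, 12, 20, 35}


Set A = {2, 7, 14}
Set B = {5, 12, 20, 35}
A \ B = {2, 7, 14}
|A \ B| = 3

3


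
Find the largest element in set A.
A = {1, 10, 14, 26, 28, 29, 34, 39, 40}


Set A = {1, 10, 14, 26, 28, 29, 34, 39, 40}
Elements in ascending order: 1, 10, 14, 26, 28, 29, 34, 39, 40
The largest element is 40.

40


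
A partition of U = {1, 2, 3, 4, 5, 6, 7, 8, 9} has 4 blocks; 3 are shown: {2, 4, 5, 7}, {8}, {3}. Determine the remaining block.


U = {1, 2, 3, 4, 5, 6, 7, 8, 9}
Shown blocks: {2, 4, 5, 7}, {8}, {3}
A partition's blocks are pairwise disjoint and cover U, so the missing block = U \ (union of shown blocks).
Union of shown blocks: {2, 3, 4, 5, 7, 8}
Missing block = U \ (union) = {1, 6, 9}

{1, 6, 9}


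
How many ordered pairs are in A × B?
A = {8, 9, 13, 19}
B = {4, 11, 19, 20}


Set A = {8, 9, 13, 19} has 4 elements.
Set B = {4, 11, 19, 20} has 4 elements.
|A × B| = |A| × |B| = 4 × 4 = 16

16


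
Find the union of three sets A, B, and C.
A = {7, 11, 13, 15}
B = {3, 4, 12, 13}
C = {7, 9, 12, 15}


Set A = {7, 11, 13, 15}
Set B = {3, 4, 12, 13}
Set C = {7, 9, 12, 15}
First, A ∪ B = {3, 4, 7, 11, 12, 13, 15}
Then, (A ∪ B) ∪ C = {3, 4, 7, 9, 11, 12, 13, 15}

{3, 4, 7, 9, 11, 12, 13, 15}


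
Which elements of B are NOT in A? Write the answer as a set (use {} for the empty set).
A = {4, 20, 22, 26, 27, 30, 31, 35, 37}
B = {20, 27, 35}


Set A = {4, 20, 22, 26, 27, 30, 31, 35, 37}
Set B = {20, 27, 35}
Check each element of B against A:
20 ∈ A, 27 ∈ A, 35 ∈ A
Elements of B not in A: {}

{}


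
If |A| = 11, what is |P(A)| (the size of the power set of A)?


The set has 11 elements.
The power set contains all possible subsets.
|P(A)| = 2^|A| = 2^11 = 2048

2048


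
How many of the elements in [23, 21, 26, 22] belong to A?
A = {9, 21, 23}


Set A = {9, 21, 23}
Candidates: [23, 21, 26, 22]
Check each candidate:
23 ∈ A, 21 ∈ A, 26 ∉ A, 22 ∉ A
Count of candidates in A: 2

2


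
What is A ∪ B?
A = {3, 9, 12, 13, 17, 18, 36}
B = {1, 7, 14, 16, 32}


Set A = {3, 9, 12, 13, 17, 18, 36}
Set B = {1, 7, 14, 16, 32}
A ∪ B includes all elements in either set.
Elements from A: {3, 9, 12, 13, 17, 18, 36}
Elements from B not already included: {1, 7, 14, 16, 32}
A ∪ B = {1, 3, 7, 9, 12, 13, 14, 16, 17, 18, 32, 36}

{1, 3, 7, 9, 12, 13, 14, 16, 17, 18, 32, 36}


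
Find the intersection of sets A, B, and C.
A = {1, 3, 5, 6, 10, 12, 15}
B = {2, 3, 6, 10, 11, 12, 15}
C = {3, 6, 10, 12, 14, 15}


Set A = {1, 3, 5, 6, 10, 12, 15}
Set B = {2, 3, 6, 10, 11, 12, 15}
Set C = {3, 6, 10, 12, 14, 15}
First, A ∩ B = {3, 6, 10, 12, 15}
Then, (A ∩ B) ∩ C = {3, 6, 10, 12, 15}

{3, 6, 10, 12, 15}


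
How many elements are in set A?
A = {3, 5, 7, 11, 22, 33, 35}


Set A = {3, 5, 7, 11, 22, 33, 35}
Listing elements: 3, 5, 7, 11, 22, 33, 35
Counting: 7 elements
|A| = 7

7


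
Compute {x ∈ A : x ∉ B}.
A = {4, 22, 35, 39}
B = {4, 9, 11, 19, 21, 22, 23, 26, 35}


Set A = {4, 22, 35, 39}
Set B = {4, 9, 11, 19, 21, 22, 23, 26, 35}
Check each element of A against B:
4 ∈ B, 22 ∈ B, 35 ∈ B, 39 ∉ B (include)
Elements of A not in B: {39}

{39}


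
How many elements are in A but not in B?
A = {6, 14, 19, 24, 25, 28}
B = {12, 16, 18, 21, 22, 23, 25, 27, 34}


Set A = {6, 14, 19, 24, 25, 28}
Set B = {12, 16, 18, 21, 22, 23, 25, 27, 34}
A \ B = {6, 14, 19, 24, 28}
|A \ B| = 5

5


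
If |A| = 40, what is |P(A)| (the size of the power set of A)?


The set has 40 elements.
The power set contains all possible subsets.
|P(A)| = 2^|A| = 2^40 = 1099511627776

1099511627776


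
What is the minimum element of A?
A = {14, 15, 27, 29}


Set A = {14, 15, 27, 29}
Elements in ascending order: 14, 15, 27, 29
The smallest element is 14.

14


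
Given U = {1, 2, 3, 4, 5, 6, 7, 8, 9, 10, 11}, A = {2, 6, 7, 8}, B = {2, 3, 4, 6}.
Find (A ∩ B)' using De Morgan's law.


U = {1, 2, 3, 4, 5, 6, 7, 8, 9, 10, 11}
A = {2, 6, 7, 8}, B = {2, 3, 4, 6}
A ∩ B = {2, 6}
(A ∩ B)' = U \ (A ∩ B) = {1, 3, 4, 5, 7, 8, 9, 10, 11}
Verification via A' ∪ B': A' = {1, 3, 4, 5, 9, 10, 11}, B' = {1, 5, 7, 8, 9, 10, 11}
A' ∪ B' = {1, 3, 4, 5, 7, 8, 9, 10, 11} ✓

{1, 3, 4, 5, 7, 8, 9, 10, 11}


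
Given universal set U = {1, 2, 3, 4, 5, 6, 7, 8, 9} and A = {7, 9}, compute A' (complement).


Universal set U = {1, 2, 3, 4, 5, 6, 7, 8, 9}
Set A = {7, 9}
A' = U \ A = elements in U but not in A
Checking each element of U:
1 (not in A, include), 2 (not in A, include), 3 (not in A, include), 4 (not in A, include), 5 (not in A, include), 6 (not in A, include), 7 (in A, exclude), 8 (not in A, include), 9 (in A, exclude)
A' = {1, 2, 3, 4, 5, 6, 8}

{1, 2, 3, 4, 5, 6, 8}


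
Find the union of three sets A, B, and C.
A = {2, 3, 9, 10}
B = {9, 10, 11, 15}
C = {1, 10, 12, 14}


Set A = {2, 3, 9, 10}
Set B = {9, 10, 11, 15}
Set C = {1, 10, 12, 14}
First, A ∪ B = {2, 3, 9, 10, 11, 15}
Then, (A ∪ B) ∪ C = {1, 2, 3, 9, 10, 11, 12, 14, 15}

{1, 2, 3, 9, 10, 11, 12, 14, 15}


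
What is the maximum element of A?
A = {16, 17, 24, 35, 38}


Set A = {16, 17, 24, 35, 38}
Elements in ascending order: 16, 17, 24, 35, 38
The largest element is 38.

38


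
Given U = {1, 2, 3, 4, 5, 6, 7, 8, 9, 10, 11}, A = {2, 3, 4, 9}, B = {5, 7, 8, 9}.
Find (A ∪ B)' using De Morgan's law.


U = {1, 2, 3, 4, 5, 6, 7, 8, 9, 10, 11}
A = {2, 3, 4, 9}, B = {5, 7, 8, 9}
A ∪ B = {2, 3, 4, 5, 7, 8, 9}
(A ∪ B)' = U \ (A ∪ B) = {1, 6, 10, 11}
Verification via A' ∩ B': A' = {1, 5, 6, 7, 8, 10, 11}, B' = {1, 2, 3, 4, 6, 10, 11}
A' ∩ B' = {1, 6, 10, 11} ✓

{1, 6, 10, 11}


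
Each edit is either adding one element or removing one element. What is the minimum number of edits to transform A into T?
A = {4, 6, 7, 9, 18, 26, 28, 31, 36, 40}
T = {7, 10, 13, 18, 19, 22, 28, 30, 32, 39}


Set A = {4, 6, 7, 9, 18, 26, 28, 31, 36, 40}
Set T = {7, 10, 13, 18, 19, 22, 28, 30, 32, 39}
Elements to remove from A (in A, not in T): {4, 6, 9, 26, 31, 36, 40} → 7 removals
Elements to add to A (in T, not in A): {10, 13, 19, 22, 30, 32, 39} → 7 additions
Total edits = 7 + 7 = 14

14


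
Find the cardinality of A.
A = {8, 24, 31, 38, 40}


Set A = {8, 24, 31, 38, 40}
Listing elements: 8, 24, 31, 38, 40
Counting: 5 elements
|A| = 5

5


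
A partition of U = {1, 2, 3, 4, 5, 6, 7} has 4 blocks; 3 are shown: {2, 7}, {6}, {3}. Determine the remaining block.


U = {1, 2, 3, 4, 5, 6, 7}
Shown blocks: {2, 7}, {6}, {3}
A partition's blocks are pairwise disjoint and cover U, so the missing block = U \ (union of shown blocks).
Union of shown blocks: {2, 3, 6, 7}
Missing block = U \ (union) = {1, 4, 5}

{1, 4, 5}


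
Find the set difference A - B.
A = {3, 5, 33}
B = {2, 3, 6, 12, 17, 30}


Set A = {3, 5, 33}
Set B = {2, 3, 6, 12, 17, 30}
A \ B includes elements in A that are not in B.
Check each element of A:
3 (in B, remove), 5 (not in B, keep), 33 (not in B, keep)
A \ B = {5, 33}

{5, 33}


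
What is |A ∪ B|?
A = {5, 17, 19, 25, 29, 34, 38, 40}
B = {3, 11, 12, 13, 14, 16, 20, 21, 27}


Set A = {5, 17, 19, 25, 29, 34, 38, 40}, |A| = 8
Set B = {3, 11, 12, 13, 14, 16, 20, 21, 27}, |B| = 9
A ∩ B = {}, |A ∩ B| = 0
|A ∪ B| = |A| + |B| - |A ∩ B| = 8 + 9 - 0 = 17

17


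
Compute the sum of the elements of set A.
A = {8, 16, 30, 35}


Set A = {8, 16, 30, 35}
Sum = 8 + 16 + 30 + 35 = 89

89


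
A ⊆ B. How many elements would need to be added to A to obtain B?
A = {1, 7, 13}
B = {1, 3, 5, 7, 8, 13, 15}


Set A = {1, 7, 13}, |A| = 3
Set B = {1, 3, 5, 7, 8, 13, 15}, |B| = 7
Since A ⊆ B: B \ A = {3, 5, 8, 15}
|B| - |A| = 7 - 3 = 4

4


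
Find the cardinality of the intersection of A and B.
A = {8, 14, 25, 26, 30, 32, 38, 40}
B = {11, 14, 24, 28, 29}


Set A = {8, 14, 25, 26, 30, 32, 38, 40}
Set B = {11, 14, 24, 28, 29}
A ∩ B = {14}
|A ∩ B| = 1

1


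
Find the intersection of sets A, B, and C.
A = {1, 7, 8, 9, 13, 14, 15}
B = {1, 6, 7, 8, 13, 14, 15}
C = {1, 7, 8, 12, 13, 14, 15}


Set A = {1, 7, 8, 9, 13, 14, 15}
Set B = {1, 6, 7, 8, 13, 14, 15}
Set C = {1, 7, 8, 12, 13, 14, 15}
First, A ∩ B = {1, 7, 8, 13, 14, 15}
Then, (A ∩ B) ∩ C = {1, 7, 8, 13, 14, 15}

{1, 7, 8, 13, 14, 15}


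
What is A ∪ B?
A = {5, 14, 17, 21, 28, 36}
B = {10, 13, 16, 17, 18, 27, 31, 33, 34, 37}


Set A = {5, 14, 17, 21, 28, 36}
Set B = {10, 13, 16, 17, 18, 27, 31, 33, 34, 37}
A ∪ B includes all elements in either set.
Elements from A: {5, 14, 17, 21, 28, 36}
Elements from B not already included: {10, 13, 16, 18, 27, 31, 33, 34, 37}
A ∪ B = {5, 10, 13, 14, 16, 17, 18, 21, 27, 28, 31, 33, 34, 36, 37}

{5, 10, 13, 14, 16, 17, 18, 21, 27, 28, 31, 33, 34, 36, 37}


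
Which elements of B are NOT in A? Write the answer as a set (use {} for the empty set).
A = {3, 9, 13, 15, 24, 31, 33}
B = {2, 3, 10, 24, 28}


Set A = {3, 9, 13, 15, 24, 31, 33}
Set B = {2, 3, 10, 24, 28}
Check each element of B against A:
2 ∉ A (include), 3 ∈ A, 10 ∉ A (include), 24 ∈ A, 28 ∉ A (include)
Elements of B not in A: {2, 10, 28}

{2, 10, 28}


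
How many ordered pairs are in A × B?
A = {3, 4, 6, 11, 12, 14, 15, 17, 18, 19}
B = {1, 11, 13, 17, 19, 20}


Set A = {3, 4, 6, 11, 12, 14, 15, 17, 18, 19} has 10 elements.
Set B = {1, 11, 13, 17, 19, 20} has 6 elements.
|A × B| = |A| × |B| = 10 × 6 = 60

60


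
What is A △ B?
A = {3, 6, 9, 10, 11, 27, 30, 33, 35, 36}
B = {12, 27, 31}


Set A = {3, 6, 9, 10, 11, 27, 30, 33, 35, 36}
Set B = {12, 27, 31}
A △ B = (A \ B) ∪ (B \ A)
Elements in A but not B: {3, 6, 9, 10, 11, 30, 33, 35, 36}
Elements in B but not A: {12, 31}
A △ B = {3, 6, 9, 10, 11, 12, 30, 31, 33, 35, 36}

{3, 6, 9, 10, 11, 12, 30, 31, 33, 35, 36}


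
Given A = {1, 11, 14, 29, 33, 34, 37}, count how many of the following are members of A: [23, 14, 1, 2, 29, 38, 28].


Set A = {1, 11, 14, 29, 33, 34, 37}
Candidates: [23, 14, 1, 2, 29, 38, 28]
Check each candidate:
23 ∉ A, 14 ∈ A, 1 ∈ A, 2 ∉ A, 29 ∈ A, 38 ∉ A, 28 ∉ A
Count of candidates in A: 3

3


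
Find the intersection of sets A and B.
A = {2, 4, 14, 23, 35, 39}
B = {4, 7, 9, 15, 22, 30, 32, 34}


Set A = {2, 4, 14, 23, 35, 39}
Set B = {4, 7, 9, 15, 22, 30, 32, 34}
A ∩ B includes only elements in both sets.
Check each element of A against B:
2 ✗, 4 ✓, 14 ✗, 23 ✗, 35 ✗, 39 ✗
A ∩ B = {4}

{4}


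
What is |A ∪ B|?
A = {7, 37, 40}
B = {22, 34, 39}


Set A = {7, 37, 40}, |A| = 3
Set B = {22, 34, 39}, |B| = 3
A ∩ B = {}, |A ∩ B| = 0
|A ∪ B| = |A| + |B| - |A ∩ B| = 3 + 3 - 0 = 6

6


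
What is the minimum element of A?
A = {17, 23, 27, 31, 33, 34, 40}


Set A = {17, 23, 27, 31, 33, 34, 40}
Elements in ascending order: 17, 23, 27, 31, 33, 34, 40
The smallest element is 17.

17


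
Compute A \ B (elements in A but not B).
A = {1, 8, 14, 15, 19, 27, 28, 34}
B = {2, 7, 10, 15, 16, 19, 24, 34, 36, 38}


Set A = {1, 8, 14, 15, 19, 27, 28, 34}
Set B = {2, 7, 10, 15, 16, 19, 24, 34, 36, 38}
A \ B includes elements in A that are not in B.
Check each element of A:
1 (not in B, keep), 8 (not in B, keep), 14 (not in B, keep), 15 (in B, remove), 19 (in B, remove), 27 (not in B, keep), 28 (not in B, keep), 34 (in B, remove)
A \ B = {1, 8, 14, 27, 28}

{1, 8, 14, 27, 28}


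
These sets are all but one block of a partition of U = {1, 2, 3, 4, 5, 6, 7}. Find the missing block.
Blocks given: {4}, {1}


U = {1, 2, 3, 4, 5, 6, 7}
Shown blocks: {4}, {1}
A partition's blocks are pairwise disjoint and cover U, so the missing block = U \ (union of shown blocks).
Union of shown blocks: {1, 4}
Missing block = U \ (union) = {2, 3, 5, 6, 7}

{2, 3, 5, 6, 7}


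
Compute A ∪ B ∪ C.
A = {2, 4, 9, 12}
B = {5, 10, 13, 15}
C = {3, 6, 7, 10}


Set A = {2, 4, 9, 12}
Set B = {5, 10, 13, 15}
Set C = {3, 6, 7, 10}
First, A ∪ B = {2, 4, 5, 9, 10, 12, 13, 15}
Then, (A ∪ B) ∪ C = {2, 3, 4, 5, 6, 7, 9, 10, 12, 13, 15}

{2, 3, 4, 5, 6, 7, 9, 10, 12, 13, 15}


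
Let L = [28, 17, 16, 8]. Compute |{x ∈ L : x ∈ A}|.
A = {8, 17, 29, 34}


Set A = {8, 17, 29, 34}
Candidates: [28, 17, 16, 8]
Check each candidate:
28 ∉ A, 17 ∈ A, 16 ∉ A, 8 ∈ A
Count of candidates in A: 2

2


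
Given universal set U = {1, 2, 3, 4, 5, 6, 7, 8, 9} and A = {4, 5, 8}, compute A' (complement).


Universal set U = {1, 2, 3, 4, 5, 6, 7, 8, 9}
Set A = {4, 5, 8}
A' = U \ A = elements in U but not in A
Checking each element of U:
1 (not in A, include), 2 (not in A, include), 3 (not in A, include), 4 (in A, exclude), 5 (in A, exclude), 6 (not in A, include), 7 (not in A, include), 8 (in A, exclude), 9 (not in A, include)
A' = {1, 2, 3, 6, 7, 9}

{1, 2, 3, 6, 7, 9}
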